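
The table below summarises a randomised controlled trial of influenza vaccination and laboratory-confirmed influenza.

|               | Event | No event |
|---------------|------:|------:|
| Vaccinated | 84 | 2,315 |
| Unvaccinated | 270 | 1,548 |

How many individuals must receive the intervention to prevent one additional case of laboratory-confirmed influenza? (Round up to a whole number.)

Risk in treated group = 84/2399 = 0.03501; risk in control = 270/1818 = 0.14851.
Absolute risk reduction = 0.14851 − 0.03501 = 0.11350
NNT = 1 / ARR = 1 / 0.11350 = 8.811 → round up → 9

9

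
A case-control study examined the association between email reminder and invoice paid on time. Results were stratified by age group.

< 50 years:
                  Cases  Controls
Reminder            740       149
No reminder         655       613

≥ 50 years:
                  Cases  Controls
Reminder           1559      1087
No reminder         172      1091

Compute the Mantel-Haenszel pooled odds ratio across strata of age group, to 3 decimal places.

6.934

OR_MH = Σ(aᵢdᵢ/nᵢ) / Σ(bᵢcᵢ/nᵢ), where nᵢ is the stratum total.
Stratum 1 (< 50 years): n = 2157; a·d/n = 740·613/2157 = 210.3013; b·c/n = 149·655/2157 = 45.2457
Stratum 2 (≥ 50 years): n = 3909; a·d/n = 1559·1091/3909 = 435.1161; b·c/n = 1087·172/3909 = 47.8291
OR_MH = (210.3013 + 435.1161) / (45.2457 + 47.8291) = 645.4175 / 93.0748 = 6.93439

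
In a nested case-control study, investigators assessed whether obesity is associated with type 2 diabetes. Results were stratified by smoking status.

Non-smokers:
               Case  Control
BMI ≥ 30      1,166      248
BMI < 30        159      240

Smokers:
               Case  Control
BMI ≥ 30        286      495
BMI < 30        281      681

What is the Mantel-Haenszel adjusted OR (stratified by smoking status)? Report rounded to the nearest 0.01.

OR_MH = Σ(aᵢdᵢ/nᵢ) / Σ(bᵢcᵢ/nᵢ), where nᵢ is the stratum total.
Stratum 1 (Non-smokers): n = 1813; a·d/n = 1166·240/1813 = 154.3519; b·c/n = 248·159/1813 = 21.7496
Stratum 2 (Smokers): n = 1743; a·d/n = 286·681/1743 = 111.7418; b·c/n = 495·281/1743 = 79.8021
OR_MH = (154.3519 + 111.7418) / (21.7496 + 79.8021) = 266.0937 / 101.5517 = 2.62028

2.62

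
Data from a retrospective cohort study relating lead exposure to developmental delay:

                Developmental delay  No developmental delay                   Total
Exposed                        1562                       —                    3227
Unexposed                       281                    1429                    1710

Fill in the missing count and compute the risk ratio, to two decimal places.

The missing cell is in the exposed row: 3227 − 1562 = 1665.
So a = 1562, b = 1665, c = 281, d = 1429.
RR = [a/(a+b)] / [c/(c+d)] = (1562/3227) / (281/1710) = 0.48404/0.16433 = 2.94559

2.95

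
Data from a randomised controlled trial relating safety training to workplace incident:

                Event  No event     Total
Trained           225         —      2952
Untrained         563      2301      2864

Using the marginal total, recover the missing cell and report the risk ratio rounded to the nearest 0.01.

The missing cell is in the exposed row: 2952 − 225 = 2727.
So a = 225, b = 2727, c = 563, d = 2301.
RR = [a/(a+b)] / [c/(c+d)] = (225/2952) / (563/2864) = 0.07622/0.19658 = 0.38773

0.39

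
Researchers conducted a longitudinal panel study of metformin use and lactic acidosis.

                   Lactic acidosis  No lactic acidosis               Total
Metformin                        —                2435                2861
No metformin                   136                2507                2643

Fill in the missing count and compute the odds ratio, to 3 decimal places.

The missing cell is in the exposed row: 2861 − 2435 = 426.
So a = 426, b = 2435, c = 136, d = 2507.
OR = (a·d)/(b·c) = (426 × 2507) / (2435 × 136) = 1067982 / 331160 = 3.22497

3.225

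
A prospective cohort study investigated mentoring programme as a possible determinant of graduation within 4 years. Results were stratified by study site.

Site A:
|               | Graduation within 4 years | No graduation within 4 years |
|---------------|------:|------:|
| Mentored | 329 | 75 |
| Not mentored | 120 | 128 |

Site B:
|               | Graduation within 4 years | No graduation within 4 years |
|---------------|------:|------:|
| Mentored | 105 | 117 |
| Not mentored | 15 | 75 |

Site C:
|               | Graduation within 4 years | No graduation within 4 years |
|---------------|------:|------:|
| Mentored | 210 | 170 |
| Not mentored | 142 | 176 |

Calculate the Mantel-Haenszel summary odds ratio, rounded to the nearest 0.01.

OR_MH = Σ(aᵢdᵢ/nᵢ) / Σ(bᵢcᵢ/nᵢ), where nᵢ is the stratum total.
Stratum 1 (Site A): n = 652; a·d/n = 329·128/652 = 64.5890; b·c/n = 75·120/652 = 13.8037
Stratum 2 (Site B): n = 312; a·d/n = 105·75/312 = 25.2404; b·c/n = 117·15/312 = 5.6250
Stratum 3 (Site C): n = 698; a·d/n = 210·176/698 = 52.9513; b·c/n = 170·142/698 = 34.5845
OR_MH = (64.5890 + 25.2404 + 52.9513) / (13.8037 + 5.6250 + 34.5845) = 142.7806 / 54.0132 = 2.64344

2.64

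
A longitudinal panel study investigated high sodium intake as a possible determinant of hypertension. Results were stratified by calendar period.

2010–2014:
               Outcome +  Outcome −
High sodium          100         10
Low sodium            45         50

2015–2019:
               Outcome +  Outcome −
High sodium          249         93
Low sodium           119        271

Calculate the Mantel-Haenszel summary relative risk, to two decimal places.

RR_MH = Σ(aᵢ·n₀ᵢ/nᵢ) / Σ(cᵢ·n₁ᵢ/nᵢ), with n₁ᵢ = aᵢ+bᵢ (exposed), n₀ᵢ = cᵢ+dᵢ (unexposed), nᵢ = n₁ᵢ+n₀ᵢ.
Stratum 1 (2010–2014): n₁ = 110, n₀ = 95, n = 205; a·n₀/n = 100·95/205 = 46.3415; c·n₁/n = 45·110/205 = 24.1463
Stratum 2 (2015–2019): n₁ = 342, n₀ = 390, n = 732; a·n₀/n = 249·390/732 = 132.6639; c·n₁/n = 119·342/732 = 55.5984
RR_MH = (46.3415 + 132.6639) / (24.1463 + 55.5984) = 179.0054 / 79.7447 = 2.24473

2.24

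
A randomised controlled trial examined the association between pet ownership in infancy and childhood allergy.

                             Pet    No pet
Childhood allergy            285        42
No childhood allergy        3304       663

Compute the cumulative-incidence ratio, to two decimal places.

1.33

Reading the table with exposure as columns: a = 285 (Pet, case), b = 3304 (Pet, non-case), c = 42 (No pet, case), d = 663.
Risk in exposed = 285/3589 = 0.07941; risk in unexposed = 42/705 = 0.05957.
RR = 0.07941 / 0.05957 = 1.33294
The risk among the exposed is 1.33 times that among the unexposed.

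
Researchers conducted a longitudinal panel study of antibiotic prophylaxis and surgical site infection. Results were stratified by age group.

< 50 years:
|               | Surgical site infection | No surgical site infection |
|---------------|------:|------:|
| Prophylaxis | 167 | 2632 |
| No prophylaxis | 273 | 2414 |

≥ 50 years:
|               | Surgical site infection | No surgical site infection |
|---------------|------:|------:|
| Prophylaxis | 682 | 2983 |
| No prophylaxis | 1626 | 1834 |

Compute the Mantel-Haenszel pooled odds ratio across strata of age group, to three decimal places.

0.307

OR_MH = Σ(aᵢdᵢ/nᵢ) / Σ(bᵢcᵢ/nᵢ), where nᵢ is the stratum total.
Stratum 1 (< 50 years): n = 5486; a·d/n = 167·2414/5486 = 73.4849; b·c/n = 2632·273/5486 = 130.9763
Stratum 2 (≥ 50 years): n = 7125; a·d/n = 682·1834/7125 = 175.5492; b·c/n = 2983·1626/7125 = 680.7520
OR_MH = (73.4849 + 175.5492) / (130.9763 + 680.7520) = 249.0341 / 811.7283 = 0.30679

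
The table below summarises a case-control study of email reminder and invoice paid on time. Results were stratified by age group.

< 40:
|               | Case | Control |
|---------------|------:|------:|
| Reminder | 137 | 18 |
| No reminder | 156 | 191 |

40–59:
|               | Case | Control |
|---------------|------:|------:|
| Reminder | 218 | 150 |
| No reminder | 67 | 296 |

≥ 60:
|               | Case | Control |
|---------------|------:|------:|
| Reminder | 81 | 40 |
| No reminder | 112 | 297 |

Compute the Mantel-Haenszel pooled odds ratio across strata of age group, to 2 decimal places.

6.68

OR_MH = Σ(aᵢdᵢ/nᵢ) / Σ(bᵢcᵢ/nᵢ), where nᵢ is the stratum total.
Stratum 1 (< 40): n = 502; a·d/n = 137·191/502 = 52.1255; b·c/n = 18·156/502 = 5.5936
Stratum 2 (40–59): n = 731; a·d/n = 218·296/731 = 88.2736; b·c/n = 150·67/731 = 13.7483
Stratum 3 (≥ 60): n = 530; a·d/n = 81·297/530 = 45.3906; b·c/n = 40·112/530 = 8.4528
OR_MH = (52.1255 + 88.2736 + 45.3906) / (5.5936 + 13.7483 + 8.4528) = 185.7897 / 27.7947 = 6.68434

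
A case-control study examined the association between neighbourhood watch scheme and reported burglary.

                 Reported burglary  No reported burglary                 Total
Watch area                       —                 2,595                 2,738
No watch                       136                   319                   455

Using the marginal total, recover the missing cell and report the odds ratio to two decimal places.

0.13

The missing cell is in the exposed row: 2738 − 2595 = 143.
So a = 143, b = 2595, c = 136, d = 319.
OR = (a·d)/(b·c) = (143 × 319) / (2595 × 136) = 45617 / 352920 = 0.12926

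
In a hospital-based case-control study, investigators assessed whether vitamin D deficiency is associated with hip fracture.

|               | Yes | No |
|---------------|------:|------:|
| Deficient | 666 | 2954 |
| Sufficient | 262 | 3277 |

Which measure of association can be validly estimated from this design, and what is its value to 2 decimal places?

Cells: a = 666, b = 2954, c = 262, d = 3277.
This is a hospital-based case-control study: participants were sampled on outcome status, so risks in the source population cannot be estimated directly — relative risk is not valid here. The odds ratio is the appropriate measure.
OR = (a·d)/(b·c) = (666 × 3277) / (2954 × 262) = 2182482 / 773948 = 2.81993

2.82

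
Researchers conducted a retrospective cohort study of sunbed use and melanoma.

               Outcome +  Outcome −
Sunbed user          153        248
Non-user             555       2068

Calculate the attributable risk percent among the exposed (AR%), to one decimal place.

44.5

Cells: a = 153, b = 248, c = 555, d = 2068.
Risk in exposed = 153/401 = 0.38155; risk in unexposed = 555/2623 = 0.21159.
RR = 0.38155/0.21159 = 1.80324
AR% = (RR − 1)/RR × 100 = (1.80324 − 1)/1.80324 × 100 = 44.5441%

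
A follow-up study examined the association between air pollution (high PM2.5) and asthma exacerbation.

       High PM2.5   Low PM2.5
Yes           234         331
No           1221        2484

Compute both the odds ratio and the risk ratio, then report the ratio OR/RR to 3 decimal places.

1.052

Reading the table with exposure as columns: a = 234 (High PM2.5, case), b = 1221 (High PM2.5, non-case), c = 331 (Low PM2.5, case), d = 2484.
OR = (234·2484)/(1221·331) = 581256/404151 = 1.43821
Risk in exposed = 234/1455 = 0.16082; risk in unexposed = 331/2815 = 0.11758; RR = 1.36774
OR/RR = 1.43821 / 1.36774 = 1.05153
The outcome is not rare, so the OR lies further from 1 than the RR.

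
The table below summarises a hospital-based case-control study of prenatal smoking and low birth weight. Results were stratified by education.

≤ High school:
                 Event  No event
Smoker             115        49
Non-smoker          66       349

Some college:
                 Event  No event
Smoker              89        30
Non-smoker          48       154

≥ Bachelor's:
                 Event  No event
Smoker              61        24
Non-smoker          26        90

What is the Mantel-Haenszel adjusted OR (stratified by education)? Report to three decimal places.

OR_MH = Σ(aᵢdᵢ/nᵢ) / Σ(bᵢcᵢ/nᵢ), where nᵢ is the stratum total.
Stratum 1 (≤ High school): n = 579; a·d/n = 115·349/579 = 69.3178; b·c/n = 49·66/579 = 5.5855
Stratum 2 (Some college): n = 321; a·d/n = 89·154/321 = 42.6978; b·c/n = 30·48/321 = 4.4860
Stratum 3 (≥ Bachelor's): n = 201; a·d/n = 61·90/201 = 27.3134; b·c/n = 24·26/201 = 3.1045
OR_MH = (69.3178 + 42.6978 + 27.3134) / (5.5855 + 4.4860 + 3.1045) = 139.3290 / 13.1760 = 10.57450

10.574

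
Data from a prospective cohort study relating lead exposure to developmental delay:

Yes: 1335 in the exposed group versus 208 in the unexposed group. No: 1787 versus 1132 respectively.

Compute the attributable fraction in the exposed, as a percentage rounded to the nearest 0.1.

From the description: a = 1335, b = 1787, c = 208, d = 1132.
Risk in exposed = 1335/3122 = 0.42761; risk in unexposed = 208/1340 = 0.15522.
RR = 0.42761/0.15522 = 2.75480
AR% = (RR − 1)/RR × 100 = (2.75480 − 1)/2.75480 × 100 = 63.6997%

63.7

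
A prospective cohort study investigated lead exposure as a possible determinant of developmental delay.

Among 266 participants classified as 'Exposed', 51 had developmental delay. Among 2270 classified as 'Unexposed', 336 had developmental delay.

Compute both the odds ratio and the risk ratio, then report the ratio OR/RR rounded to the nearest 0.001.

From the description: a = 51, b = 215, c = 336, d = 1934.
OR = (51·1934)/(215·336) = 98634/72240 = 1.36537
Risk in exposed = 51/266 = 0.19173; risk in unexposed = 336/2270 = 0.14802; RR = 1.29531
OR/RR = 1.36537 / 1.29531 = 1.05408
The outcome is not rare, so the OR lies further from 1 than the RR.

1.054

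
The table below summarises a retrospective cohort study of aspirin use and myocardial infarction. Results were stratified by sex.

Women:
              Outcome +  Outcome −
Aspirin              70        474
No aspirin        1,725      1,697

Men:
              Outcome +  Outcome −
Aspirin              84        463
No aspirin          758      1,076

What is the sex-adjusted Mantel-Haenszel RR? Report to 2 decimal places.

0.30

RR_MH = Σ(aᵢ·n₀ᵢ/nᵢ) / Σ(cᵢ·n₁ᵢ/nᵢ), with n₁ᵢ = aᵢ+bᵢ (exposed), n₀ᵢ = cᵢ+dᵢ (unexposed), nᵢ = n₁ᵢ+n₀ᵢ.
Stratum 1 (Women): n₁ = 544, n₀ = 3422, n = 3966; a·n₀/n = 70·3422/3966 = 60.3984; c·n₁/n = 1725·544/3966 = 236.6112
Stratum 2 (Men): n₁ = 547, n₀ = 1834, n = 2381; a·n₀/n = 84·1834/2381 = 64.7022; c·n₁/n = 758·547/2381 = 174.1394
RR_MH = (60.3984 + 64.7022) / (236.6112 + 174.1394) = 125.1006 / 410.7506 = 0.30457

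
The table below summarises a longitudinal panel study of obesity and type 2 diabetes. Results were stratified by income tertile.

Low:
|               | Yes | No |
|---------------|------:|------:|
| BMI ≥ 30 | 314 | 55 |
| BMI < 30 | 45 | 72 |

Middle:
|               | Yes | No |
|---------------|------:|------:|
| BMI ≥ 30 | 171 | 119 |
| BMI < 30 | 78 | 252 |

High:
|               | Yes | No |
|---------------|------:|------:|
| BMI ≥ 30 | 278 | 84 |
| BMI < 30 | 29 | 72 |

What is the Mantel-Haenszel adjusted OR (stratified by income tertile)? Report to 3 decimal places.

OR_MH = Σ(aᵢdᵢ/nᵢ) / Σ(bᵢcᵢ/nᵢ), where nᵢ is the stratum total.
Stratum 1 (Low): n = 486; a·d/n = 314·72/486 = 46.5185; b·c/n = 55·45/486 = 5.0926
Stratum 2 (Middle): n = 620; a·d/n = 171·252/620 = 69.5032; b·c/n = 119·78/620 = 14.9710
Stratum 3 (High): n = 463; a·d/n = 278·72/463 = 43.2311; b·c/n = 84·29/463 = 5.2613
OR_MH = (46.5185 + 69.5032 + 43.2311) / (5.0926 + 14.9710 + 5.2613) = 159.2528 / 25.3249 = 6.28839

6.288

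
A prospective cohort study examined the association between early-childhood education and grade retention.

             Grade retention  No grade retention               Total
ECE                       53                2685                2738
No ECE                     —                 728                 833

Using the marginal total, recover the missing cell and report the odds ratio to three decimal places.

The missing cell is in the unexposed row: 833 − 728 = 105.
So a = 53, b = 2685, c = 105, d = 728.
OR = (a·d)/(b·c) = (53 × 728) / (2685 × 105) = 38584 / 281925 = 0.13686

0.137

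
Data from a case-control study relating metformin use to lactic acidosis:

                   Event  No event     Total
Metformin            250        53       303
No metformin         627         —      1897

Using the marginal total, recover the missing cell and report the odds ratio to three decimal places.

The missing cell is in the unexposed row: 1897 − 627 = 1270.
So a = 250, b = 53, c = 627, d = 1270.
OR = (a·d)/(b·c) = (250 × 1270) / (53 × 627) = 317500 / 33231 = 9.55433

9.554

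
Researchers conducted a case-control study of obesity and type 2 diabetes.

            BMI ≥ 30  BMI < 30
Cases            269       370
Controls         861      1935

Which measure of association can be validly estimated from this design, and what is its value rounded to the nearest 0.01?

1.63

Reading the table with exposure as columns: a = 269 (BMI ≥ 30, case), b = 861 (BMI ≥ 30, non-case), c = 370 (BMI < 30, case), d = 1935.
This is a case-control study: participants were sampled on outcome status, so risks in the source population cannot be estimated directly — relative risk is not valid here. The odds ratio is the appropriate measure.
OR = (a·d)/(b·c) = (269 × 1935) / (861 × 370) = 520515 / 318570 = 1.63391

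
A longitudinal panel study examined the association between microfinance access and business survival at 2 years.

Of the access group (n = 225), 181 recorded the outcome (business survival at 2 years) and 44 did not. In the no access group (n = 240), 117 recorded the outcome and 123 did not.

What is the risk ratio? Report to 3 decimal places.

From the description: a = 181, b = 44, c = 117, d = 123.
Risk in exposed = 181/225 = 0.80444; risk in unexposed = 117/240 = 0.48750.
RR = 0.80444 / 0.48750 = 1.65014
The risk among the exposed is 1.65 times that among the unexposed.

1.650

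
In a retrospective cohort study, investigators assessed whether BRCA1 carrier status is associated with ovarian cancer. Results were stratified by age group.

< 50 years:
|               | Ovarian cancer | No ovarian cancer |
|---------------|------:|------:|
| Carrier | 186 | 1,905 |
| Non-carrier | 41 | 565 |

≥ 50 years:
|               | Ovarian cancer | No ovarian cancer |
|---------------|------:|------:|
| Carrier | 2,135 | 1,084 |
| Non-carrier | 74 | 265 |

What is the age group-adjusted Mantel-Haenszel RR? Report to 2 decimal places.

RR_MH = Σ(aᵢ·n₀ᵢ/nᵢ) / Σ(cᵢ·n₁ᵢ/nᵢ), with n₁ᵢ = aᵢ+bᵢ (exposed), n₀ᵢ = cᵢ+dᵢ (unexposed), nᵢ = n₁ᵢ+n₀ᵢ.
Stratum 1 (< 50 years): n₁ = 2091, n₀ = 606, n = 2697; a·n₀/n = 186·606/2697 = 41.7931; c·n₁/n = 41·2091/2697 = 31.7875
Stratum 2 (≥ 50 years): n₁ = 3219, n₀ = 339, n = 3558; a·n₀/n = 2135·339/3558 = 203.4191; c·n₁/n = 74·3219/3558 = 66.9494
RR_MH = (41.7931 + 203.4191) / (31.7875 + 66.9494) = 245.2122 / 98.7370 = 2.48349

2.48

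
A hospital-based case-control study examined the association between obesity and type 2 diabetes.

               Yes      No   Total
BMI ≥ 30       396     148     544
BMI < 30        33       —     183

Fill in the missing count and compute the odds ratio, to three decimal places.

The missing cell is in the unexposed row: 183 − 33 = 150.
So a = 396, b = 148, c = 33, d = 150.
OR = (a·d)/(b·c) = (396 × 150) / (148 × 33) = 59400 / 4884 = 12.16216

12.162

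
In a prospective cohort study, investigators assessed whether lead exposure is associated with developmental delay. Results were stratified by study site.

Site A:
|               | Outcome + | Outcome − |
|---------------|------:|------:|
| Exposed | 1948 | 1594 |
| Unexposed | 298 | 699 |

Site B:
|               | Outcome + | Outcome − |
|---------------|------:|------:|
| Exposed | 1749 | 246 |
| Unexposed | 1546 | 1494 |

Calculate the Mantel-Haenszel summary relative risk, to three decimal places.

1.756

RR_MH = Σ(aᵢ·n₀ᵢ/nᵢ) / Σ(cᵢ·n₁ᵢ/nᵢ), with n₁ᵢ = aᵢ+bᵢ (exposed), n₀ᵢ = cᵢ+dᵢ (unexposed), nᵢ = n₁ᵢ+n₀ᵢ.
Stratum 1 (Site A): n₁ = 3542, n₀ = 997, n = 4539; a·n₀/n = 1948·997/4539 = 427.8819; c·n₁/n = 298·3542/4539 = 232.5437
Stratum 2 (Site B): n₁ = 1995, n₀ = 3040, n = 5035; a·n₀/n = 1749·3040/5035 = 1056.0000; c·n₁/n = 1546·1995/5035 = 612.5660
RR_MH = (427.8819 + 1056.0000) / (232.5437 + 612.5660) = 1483.8819 / 845.1098 = 1.75585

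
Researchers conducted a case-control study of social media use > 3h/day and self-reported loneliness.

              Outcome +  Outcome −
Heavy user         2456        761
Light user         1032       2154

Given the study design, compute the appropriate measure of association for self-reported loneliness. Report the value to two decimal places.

6.74

Cells: a = 2456, b = 761, c = 1032, d = 2154.
This is a case-control study: participants were sampled on outcome status, so risks in the source population cannot be estimated directly — relative risk is not valid here. The odds ratio is the appropriate measure.
OR = (a·d)/(b·c) = (2456 × 2154) / (761 × 1032) = 5290224 / 785352 = 6.73612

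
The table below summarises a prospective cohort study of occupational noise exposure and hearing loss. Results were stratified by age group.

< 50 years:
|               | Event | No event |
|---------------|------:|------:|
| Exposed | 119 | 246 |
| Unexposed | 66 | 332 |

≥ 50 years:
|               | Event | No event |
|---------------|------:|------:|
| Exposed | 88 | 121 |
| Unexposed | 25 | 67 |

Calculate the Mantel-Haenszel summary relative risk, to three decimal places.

1.818

RR_MH = Σ(aᵢ·n₀ᵢ/nᵢ) / Σ(cᵢ·n₁ᵢ/nᵢ), with n₁ᵢ = aᵢ+bᵢ (exposed), n₀ᵢ = cᵢ+dᵢ (unexposed), nᵢ = n₁ᵢ+n₀ᵢ.
Stratum 1 (< 50 years): n₁ = 365, n₀ = 398, n = 763; a·n₀/n = 119·398/763 = 62.0734; c·n₁/n = 66·365/763 = 31.5727
Stratum 2 (≥ 50 years): n₁ = 209, n₀ = 92, n = 301; a·n₀/n = 88·92/301 = 26.8970; c·n₁/n = 25·209/301 = 17.3588
RR_MH = (62.0734 + 26.8970) / (31.5727 + 17.3588) = 88.9704 / 48.9315 = 1.81826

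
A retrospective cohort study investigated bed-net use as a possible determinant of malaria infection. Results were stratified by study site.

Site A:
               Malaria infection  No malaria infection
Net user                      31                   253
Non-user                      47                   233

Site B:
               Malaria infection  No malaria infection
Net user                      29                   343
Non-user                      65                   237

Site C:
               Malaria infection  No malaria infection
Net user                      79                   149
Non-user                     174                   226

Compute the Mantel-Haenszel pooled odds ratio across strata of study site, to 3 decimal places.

OR_MH = Σ(aᵢdᵢ/nᵢ) / Σ(bᵢcᵢ/nᵢ), where nᵢ is the stratum total.
Stratum 1 (Site A): n = 564; a·d/n = 31·233/564 = 12.8067; b·c/n = 253·47/564 = 21.0833
Stratum 2 (Site B): n = 674; a·d/n = 29·237/674 = 10.1973; b·c/n = 343·65/674 = 33.0786
Stratum 3 (Site C): n = 628; a·d/n = 79·226/628 = 28.4299; b·c/n = 149·174/628 = 41.2834
OR_MH = (12.8067 + 10.1973 + 28.4299) / (21.0833 + 33.0786 + 41.2834) = 51.4340 / 95.4454 = 0.53888

0.539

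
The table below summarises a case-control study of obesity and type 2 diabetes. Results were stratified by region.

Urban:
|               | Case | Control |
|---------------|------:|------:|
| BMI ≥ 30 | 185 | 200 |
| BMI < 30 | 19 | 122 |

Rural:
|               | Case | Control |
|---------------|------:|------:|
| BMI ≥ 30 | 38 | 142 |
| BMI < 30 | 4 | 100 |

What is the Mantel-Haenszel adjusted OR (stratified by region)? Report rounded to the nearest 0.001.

OR_MH = Σ(aᵢdᵢ/nᵢ) / Σ(bᵢcᵢ/nᵢ), where nᵢ is the stratum total.
Stratum 1 (Urban): n = 526; a·d/n = 185·122/526 = 42.9087; b·c/n = 200·19/526 = 7.2243
Stratum 2 (Rural): n = 284; a·d/n = 38·100/284 = 13.3803; b·c/n = 142·4/284 = 2.0000
OR_MH = (42.9087 + 13.3803) / (7.2243 + 2.0000) = 56.2890 / 9.2243 = 6.10223

6.102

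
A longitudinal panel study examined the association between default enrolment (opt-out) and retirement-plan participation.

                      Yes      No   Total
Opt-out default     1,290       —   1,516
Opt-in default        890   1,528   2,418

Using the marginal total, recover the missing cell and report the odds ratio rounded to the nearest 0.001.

The missing cell is in the exposed row: 1516 − 1290 = 226.
So a = 1290, b = 226, c = 890, d = 1528.
OR = (a·d)/(b·c) = (1290 × 1528) / (226 × 890) = 1971120 / 201140 = 9.79974

9.800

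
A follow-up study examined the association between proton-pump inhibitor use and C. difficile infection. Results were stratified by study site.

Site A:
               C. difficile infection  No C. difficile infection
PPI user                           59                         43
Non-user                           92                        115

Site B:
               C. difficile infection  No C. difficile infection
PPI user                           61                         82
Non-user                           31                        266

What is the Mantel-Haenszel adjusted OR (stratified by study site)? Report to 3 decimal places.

OR_MH = Σ(aᵢdᵢ/nᵢ) / Σ(bᵢcᵢ/nᵢ), where nᵢ is the stratum total.
Stratum 1 (Site A): n = 309; a·d/n = 59·115/309 = 21.9579; b·c/n = 43·92/309 = 12.8026
Stratum 2 (Site B): n = 440; a·d/n = 61·266/440 = 36.8773; b·c/n = 82·31/440 = 5.7773
OR_MH = (21.9579 + 36.8773) / (12.8026 + 5.7773) = 58.8352 / 18.5799 = 3.16661

3.167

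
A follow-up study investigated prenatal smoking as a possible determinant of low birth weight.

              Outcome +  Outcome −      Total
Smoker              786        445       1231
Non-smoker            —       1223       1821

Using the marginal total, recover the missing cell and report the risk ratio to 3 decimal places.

The missing cell is in the unexposed row: 1821 − 1223 = 598.
So a = 786, b = 445, c = 598, d = 1223.
RR = [a/(a+b)] / [c/(c+d)] = (786/1231) / (598/1821) = 0.63851/0.32839 = 1.94434

1.944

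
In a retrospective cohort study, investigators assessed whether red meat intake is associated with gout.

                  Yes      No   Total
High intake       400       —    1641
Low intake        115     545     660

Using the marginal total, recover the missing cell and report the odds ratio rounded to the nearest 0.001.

The missing cell is in the exposed row: 1641 − 400 = 1241.
So a = 400, b = 1241, c = 115, d = 545.
OR = (a·d)/(b·c) = (400 × 545) / (1241 × 115) = 218000 / 142715 = 1.52752

1.528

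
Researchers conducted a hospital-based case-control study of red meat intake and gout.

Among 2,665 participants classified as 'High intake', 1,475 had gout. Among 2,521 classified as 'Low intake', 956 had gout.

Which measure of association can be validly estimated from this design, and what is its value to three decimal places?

From the description: a = 1475, b = 1190, c = 956, d = 1565.
This is a hospital-based case-control study: participants were sampled on outcome status, so risks in the source population cannot be estimated directly — relative risk is not valid here. The odds ratio is the appropriate measure.
OR = (a·d)/(b·c) = (1475 × 1565) / (1190 × 956) = 2308375 / 1137640 = 2.02909

2.029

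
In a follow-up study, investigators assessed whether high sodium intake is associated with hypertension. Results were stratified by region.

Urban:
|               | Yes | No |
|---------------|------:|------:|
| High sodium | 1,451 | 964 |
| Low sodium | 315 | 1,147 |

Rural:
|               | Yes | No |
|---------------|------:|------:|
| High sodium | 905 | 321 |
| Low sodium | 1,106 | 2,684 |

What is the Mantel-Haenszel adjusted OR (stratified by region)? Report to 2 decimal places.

6.13

OR_MH = Σ(aᵢdᵢ/nᵢ) / Σ(bᵢcᵢ/nᵢ), where nᵢ is the stratum total.
Stratum 1 (Urban): n = 3877; a·d/n = 1451·1147/3877 = 429.2744; b·c/n = 964·315/3877 = 78.3234
Stratum 2 (Rural): n = 5016; a·d/n = 905·2684/5016 = 484.2544; b·c/n = 321·1106/5016 = 70.7787
OR_MH = (429.2744 + 484.2544) / (78.3234 + 70.7787) = 913.5288 / 149.1022 = 6.12687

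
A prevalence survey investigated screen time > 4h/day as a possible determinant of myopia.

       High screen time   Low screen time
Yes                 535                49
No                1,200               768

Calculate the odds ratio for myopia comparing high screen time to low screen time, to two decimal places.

Reading the table with exposure as columns: a = 535 (High screen time, case), b = 1200 (High screen time, non-case), c = 49 (Low screen time, case), d = 768.
OR = (a·d)/(b·c) = (535 × 768) / (1200 × 49) = 410880 / 58800 = 6.98776
The odds of myopia are about 6.99 times as high in the high screen time group.

6.99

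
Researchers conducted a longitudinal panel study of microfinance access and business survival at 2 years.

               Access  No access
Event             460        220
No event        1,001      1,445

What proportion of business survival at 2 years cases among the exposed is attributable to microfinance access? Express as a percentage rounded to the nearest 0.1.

Reading the table with exposure as columns: a = 460 (Access, case), b = 1001 (Access, non-case), c = 220 (No access, case), d = 1445.
Risk in exposed = 460/1461 = 0.31485; risk in unexposed = 220/1665 = 0.13213.
RR = 0.31485/0.13213 = 2.38286
AR% = (RR − 1)/RR × 100 = (2.38286 − 1)/2.38286 × 100 = 58.0337%

58.0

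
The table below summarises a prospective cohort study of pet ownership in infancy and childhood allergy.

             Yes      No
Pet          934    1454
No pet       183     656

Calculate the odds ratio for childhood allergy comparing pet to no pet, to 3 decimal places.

2.303

Cells: a = 934, b = 1454, c = 183, d = 656.
OR = (a·d)/(b·c) = (934 × 656) / (1454 × 183) = 612704 / 266082 = 2.30269
The odds of childhood allergy are about 2.30 times as high in the pet group.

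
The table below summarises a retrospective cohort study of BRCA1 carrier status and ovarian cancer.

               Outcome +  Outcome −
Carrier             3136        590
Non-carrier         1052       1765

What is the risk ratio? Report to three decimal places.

2.254

Cells: a = 3136, b = 590, c = 1052, d = 1765.
Risk in exposed = 3136/3726 = 0.84165; risk in unexposed = 1052/2817 = 0.37345.
RR = 0.84165 / 0.37345 = 2.25374
The risk among the exposed is 2.25 times that among the unexposed.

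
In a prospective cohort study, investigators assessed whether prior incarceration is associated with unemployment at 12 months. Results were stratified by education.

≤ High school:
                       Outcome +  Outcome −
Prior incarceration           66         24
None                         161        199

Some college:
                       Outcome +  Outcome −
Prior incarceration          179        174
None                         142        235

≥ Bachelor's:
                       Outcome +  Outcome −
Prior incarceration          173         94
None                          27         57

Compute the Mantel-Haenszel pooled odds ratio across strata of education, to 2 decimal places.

2.31

OR_MH = Σ(aᵢdᵢ/nᵢ) / Σ(bᵢcᵢ/nᵢ), where nᵢ is the stratum total.
Stratum 1 (≤ High school): n = 450; a·d/n = 66·199/450 = 29.1867; b·c/n = 24·161/450 = 8.5867
Stratum 2 (Some college): n = 730; a·d/n = 179·235/730 = 57.6233; b·c/n = 174·142/730 = 33.8466
Stratum 3 (≥ Bachelor's): n = 351; a·d/n = 173·57/351 = 28.0940; b·c/n = 94·27/351 = 7.2308
OR_MH = (29.1867 + 57.6233 + 28.0940) / (8.5867 + 33.8466 + 7.2308) = 114.9040 / 49.6640 = 2.31363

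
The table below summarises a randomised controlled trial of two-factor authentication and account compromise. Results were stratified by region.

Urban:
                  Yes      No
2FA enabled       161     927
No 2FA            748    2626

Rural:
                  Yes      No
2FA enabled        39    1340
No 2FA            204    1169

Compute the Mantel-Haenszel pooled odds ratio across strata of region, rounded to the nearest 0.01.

0.44

OR_MH = Σ(aᵢdᵢ/nᵢ) / Σ(bᵢcᵢ/nᵢ), where nᵢ is the stratum total.
Stratum 1 (Urban): n = 4462; a·d/n = 161·2626/4462 = 94.7526; b·c/n = 927·748/4462 = 155.4003
Stratum 2 (Rural): n = 2752; a·d/n = 39·1169/2752 = 16.5665; b·c/n = 1340·204/2752 = 99.3314
OR_MH = (94.7526 + 16.5665) / (155.4003 + 99.3314) = 111.3191 / 254.7317 = 0.43701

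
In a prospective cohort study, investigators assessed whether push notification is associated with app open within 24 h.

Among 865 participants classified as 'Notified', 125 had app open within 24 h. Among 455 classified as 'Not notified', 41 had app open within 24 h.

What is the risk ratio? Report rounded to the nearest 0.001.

From the description: a = 125, b = 740, c = 41, d = 414.
Risk in exposed = 125/865 = 0.14451; risk in unexposed = 41/455 = 0.09011.
RR = 0.14451 / 0.09011 = 1.60369
The risk among the exposed is 1.60 times that among the unexposed.

1.604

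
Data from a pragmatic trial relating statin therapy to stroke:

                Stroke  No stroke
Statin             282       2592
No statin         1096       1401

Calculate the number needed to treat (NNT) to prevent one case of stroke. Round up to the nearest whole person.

Risk in treated group = 282/2874 = 0.09812; risk in control = 1096/2497 = 0.43893.
Absolute risk reduction = 0.43893 − 0.09812 = 0.34081
NNT = 1 / ARR = 1 / 0.34081 = 2.934 → round up → 3

3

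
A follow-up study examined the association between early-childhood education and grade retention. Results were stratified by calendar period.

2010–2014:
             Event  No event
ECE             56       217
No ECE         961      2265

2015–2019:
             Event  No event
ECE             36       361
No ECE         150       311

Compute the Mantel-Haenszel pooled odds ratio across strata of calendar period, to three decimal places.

OR_MH = Σ(aᵢdᵢ/nᵢ) / Σ(bᵢcᵢ/nᵢ), where nᵢ is the stratum total.
Stratum 1 (2010–2014): n = 3499; a·d/n = 56·2265/3499 = 36.2504; b·c/n = 217·961/3499 = 59.5990
Stratum 2 (2015–2019): n = 858; a·d/n = 36·311/858 = 13.0490; b·c/n = 361·150/858 = 63.1119
OR_MH = (36.2504 + 13.0490) / (59.5990 + 63.1119) = 49.2993 / 122.7109 = 0.40175

0.402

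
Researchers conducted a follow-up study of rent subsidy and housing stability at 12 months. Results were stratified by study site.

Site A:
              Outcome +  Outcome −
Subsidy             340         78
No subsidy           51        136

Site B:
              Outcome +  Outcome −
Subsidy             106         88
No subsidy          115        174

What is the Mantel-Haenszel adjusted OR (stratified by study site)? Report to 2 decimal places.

4.16

OR_MH = Σ(aᵢdᵢ/nᵢ) / Σ(bᵢcᵢ/nᵢ), where nᵢ is the stratum total.
Stratum 1 (Site A): n = 605; a·d/n = 340·136/605 = 76.4298; b·c/n = 78·51/605 = 6.5752
Stratum 2 (Site B): n = 483; a·d/n = 106·174/483 = 38.1863; b·c/n = 88·115/483 = 20.9524
OR_MH = (76.4298 + 38.1863) / (6.5752 + 20.9524) = 114.6161 / 27.5276 = 4.16368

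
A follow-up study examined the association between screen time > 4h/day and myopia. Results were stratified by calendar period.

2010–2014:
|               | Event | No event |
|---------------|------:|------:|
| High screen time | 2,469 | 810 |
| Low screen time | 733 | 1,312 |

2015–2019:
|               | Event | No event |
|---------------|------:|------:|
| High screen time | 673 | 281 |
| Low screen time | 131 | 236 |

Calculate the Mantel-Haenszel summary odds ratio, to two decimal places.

5.23

OR_MH = Σ(aᵢdᵢ/nᵢ) / Σ(bᵢcᵢ/nᵢ), where nᵢ is the stratum total.
Stratum 1 (2010–2014): n = 5324; a·d/n = 2469·1312/5324 = 608.4388; b·c/n = 810·733/5324 = 111.5195
Stratum 2 (2015–2019): n = 1321; a·d/n = 673·236/1321 = 120.2332; b·c/n = 281·131/1321 = 27.8660
OR_MH = (608.4388 + 120.2332) / (111.5195 + 27.8660) = 728.6719 / 139.3855 = 5.22774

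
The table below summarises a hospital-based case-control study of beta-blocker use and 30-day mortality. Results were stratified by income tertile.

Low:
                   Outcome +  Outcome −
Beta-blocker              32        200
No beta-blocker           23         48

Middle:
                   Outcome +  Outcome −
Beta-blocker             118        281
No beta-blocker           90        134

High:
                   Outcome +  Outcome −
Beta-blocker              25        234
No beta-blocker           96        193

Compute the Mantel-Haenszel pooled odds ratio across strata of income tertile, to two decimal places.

OR_MH = Σ(aᵢdᵢ/nᵢ) / Σ(bᵢcᵢ/nᵢ), where nᵢ is the stratum total.
Stratum 1 (Low): n = 303; a·d/n = 32·48/303 = 5.0693; b·c/n = 200·23/303 = 15.1815
Stratum 2 (Middle): n = 623; a·d/n = 118·134/623 = 25.3804; b·c/n = 281·90/623 = 40.5939
Stratum 3 (High): n = 548; a·d/n = 25·193/548 = 8.8047; b·c/n = 234·96/548 = 40.9927
OR_MH = (5.0693 + 25.3804 + 8.8047) / (15.1815 + 40.5939 + 40.9927) = 39.2545 / 96.7681 = 0.40565

0.41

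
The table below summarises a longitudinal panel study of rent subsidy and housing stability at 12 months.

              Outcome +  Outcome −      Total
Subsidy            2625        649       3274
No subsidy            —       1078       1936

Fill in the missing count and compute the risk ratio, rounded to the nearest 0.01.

The missing cell is in the unexposed row: 1936 − 1078 = 858.
So a = 2625, b = 649, c = 858, d = 1078.
RR = [a/(a+b)] / [c/(c+d)] = (2625/3274) / (858/1936) = 0.80177/0.44318 = 1.80913

1.81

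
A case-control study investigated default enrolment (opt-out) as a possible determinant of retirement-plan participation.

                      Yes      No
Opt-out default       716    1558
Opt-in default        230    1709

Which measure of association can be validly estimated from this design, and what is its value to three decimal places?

Cells: a = 716, b = 1558, c = 230, d = 1709.
This is a case-control study: participants were sampled on outcome status, so risks in the source population cannot be estimated directly — relative risk is not valid here. The odds ratio is the appropriate measure.
OR = (a·d)/(b·c) = (716 × 1709) / (1558 × 230) = 1223644 / 358340 = 3.41476

3.415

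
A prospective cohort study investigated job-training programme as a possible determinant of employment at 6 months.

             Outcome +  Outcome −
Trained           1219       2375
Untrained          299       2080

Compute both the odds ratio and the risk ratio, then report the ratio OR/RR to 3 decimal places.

1.323

Cells: a = 1219, b = 2375, c = 299, d = 2080.
OR = (1219·2080)/(2375·299) = 2535520/710125 = 3.57053
Risk in exposed = 1219/3594 = 0.33918; risk in unexposed = 299/2379 = 0.12568; RR = 2.69866
OR/RR = 3.57053 / 2.69866 = 1.32307
The outcome is not rare, so the OR lies further from 1 than the RR.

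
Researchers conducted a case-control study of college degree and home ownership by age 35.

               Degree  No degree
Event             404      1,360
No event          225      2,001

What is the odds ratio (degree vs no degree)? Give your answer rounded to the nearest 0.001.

Reading the table with exposure as columns: a = 404 (Degree, case), b = 225 (Degree, non-case), c = 1360 (No degree, case), d = 2001.
OR = (a·d)/(b·c) = (404 × 2001) / (225 × 1360) = 808404 / 306000 = 2.64184
The odds of home ownership by age 35 are about 2.64 times as high in the degree group.

2.642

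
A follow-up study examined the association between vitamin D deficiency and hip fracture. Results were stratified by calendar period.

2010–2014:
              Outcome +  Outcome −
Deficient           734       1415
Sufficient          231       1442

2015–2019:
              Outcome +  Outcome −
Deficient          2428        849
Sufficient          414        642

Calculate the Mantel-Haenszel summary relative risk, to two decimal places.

RR_MH = Σ(aᵢ·n₀ᵢ/nᵢ) / Σ(cᵢ·n₁ᵢ/nᵢ), with n₁ᵢ = aᵢ+bᵢ (exposed), n₀ᵢ = cᵢ+dᵢ (unexposed), nᵢ = n₁ᵢ+n₀ᵢ.
Stratum 1 (2010–2014): n₁ = 2149, n₀ = 1673, n = 3822; a·n₀/n = 734·1673/3822 = 321.2930; c·n₁/n = 231·2149/3822 = 129.8846
Stratum 2 (2015–2019): n₁ = 3277, n₀ = 1056, n = 4333; a·n₀/n = 2428·1056/4333 = 591.7304; c·n₁/n = 414·3277/4333 = 313.1036
RR_MH = (321.2930 + 591.7304) / (129.8846 + 313.1036) = 913.0235 / 442.9882 = 2.06106

2.06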